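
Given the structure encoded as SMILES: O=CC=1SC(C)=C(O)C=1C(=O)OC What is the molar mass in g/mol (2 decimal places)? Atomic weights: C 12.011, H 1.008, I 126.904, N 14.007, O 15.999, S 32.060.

200.21 g/mol

First, the molecular formula is C8H8O4S (counting implicit H from valence).
  C: 8 × 12.011 = 96.088
  H: 8 × 1.008 = 8.064
  O: 4 × 15.999 = 63.996
  S: 1 × 32.060 = 32.060
Sum: 8×12.011 + 8×1.008 + 4×15.999 + 1×32.060 = 200.208 → 200.21 g/mol.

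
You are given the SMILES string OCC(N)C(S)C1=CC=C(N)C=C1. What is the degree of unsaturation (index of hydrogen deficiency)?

Degree of unsaturation = (number of rings) + (number of π bonds).
Ring closures in the SMILES: 1.
π bonds: 3 double bonds (each 1 DoU) → 3 DoU from unsaturation.
Total DoU = 1 + 3 = 4.

4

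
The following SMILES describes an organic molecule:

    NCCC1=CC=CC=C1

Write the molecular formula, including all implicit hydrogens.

C8H11N

Walk through each heavy atom and fill implicit hydrogens from standard valence (C 4, N 3, O 2, S 2, halogen 1):
  atom 1: N, bond orders sum to 1 (valence 3) → 2 H
  atom 2: C, bond orders sum to 2 (valence 4) → 2 H
  atom 3: C, bond orders sum to 2 (valence 4) → 2 H
  atom 4: C, bond orders sum to 4 (valence 4) → 0 H
  atom 5: C, bond orders sum to 3 (valence 4) → 1 H
  atom 6: C, bond orders sum to 3 (valence 4) → 1 H
  atom 7: C, bond orders sum to 3 (valence 4) → 1 H
  atom 8: C, bond orders sum to 3 (valence 4) → 1 H
  atom 9: C, bond orders sum to 3 (valence 4) → 1 H
Totals → C:8, H:11, N:1.
In Hill order: C8H11N.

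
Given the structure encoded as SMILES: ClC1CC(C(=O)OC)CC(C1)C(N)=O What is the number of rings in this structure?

In SMILES, each pair of matching ring-closure digits denotes one ring-closing bond; the number of such bonds equals the number of independent rings.
Ring-closure bonds here: 1.

1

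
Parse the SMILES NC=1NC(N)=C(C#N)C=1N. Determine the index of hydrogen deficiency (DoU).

5

Degree of unsaturation = (number of rings) + (number of π bonds).
Ring closures in the SMILES: 1.
π bonds: 2 double bonds (each 1 DoU), 1 triple bond (each 2 DoU) → 4 DoU from unsaturation.
Total DoU = 1 + 4 = 5.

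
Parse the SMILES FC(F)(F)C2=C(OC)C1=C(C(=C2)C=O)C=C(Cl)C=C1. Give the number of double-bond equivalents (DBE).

Degree of unsaturation = (number of rings) + (number of π bonds).
Ring closures in the SMILES: 2.
π bonds: 6 double bonds (each 1 DoU) → 6 DoU from unsaturation.
Total DoU = 2 + 6 = 8.

8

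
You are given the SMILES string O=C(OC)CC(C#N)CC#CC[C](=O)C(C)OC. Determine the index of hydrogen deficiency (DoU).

6

Molecular formula: C13H17NO4.
DoU = (2C + 2 + N − H − X) / 2, where X is the halogen count and O/S are ignored.
    = (2·13 + 2 + 1 − 17 − 0) / 2 = 12 / 2 = 6.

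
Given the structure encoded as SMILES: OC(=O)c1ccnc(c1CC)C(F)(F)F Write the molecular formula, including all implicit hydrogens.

Walk through each heavy atom and fill implicit hydrogens from standard valence (C 4, N 3, O 2, S 2, halogen 1); for lowercase aromatic atoms, an aromatic c carries 1 H when it has two neighbours and 0 H with three, and aromatic n carries 0 H:
  atom 1: O, bond orders sum to 1 (valence 2) → 1 H
  atom 2: C, bond orders sum to 4 (valence 4) → 0 H
  atom 3: O, bond orders sum to 2 (valence 2) → 0 H
  atom 4: aromatic c, 3 neighbours → 0 H
  atom 5: aromatic c, 2 neighbours → 1 H
  atom 6: aromatic c, 2 neighbours → 1 H
  atom 7: aromatic n, 2 neighbours → 0 H
  atom 8: aromatic c, 3 neighbours → 0 H
  atom 9: aromatic c, 3 neighbours → 0 H
  atom 10: C, bond orders sum to 2 (valence 4) → 2 H
  atom 11: C, bond orders sum to 1 (valence 4) → 3 H
  atom 12: C, bond orders sum to 4 (valence 4) → 0 H
  atom 13: F (halogen, monovalent) → 0 H
  atom 14: F (halogen, monovalent) → 0 H
  atom 15: F (halogen, monovalent) → 0 H
Totals → C:9, H:8, F:3, N:1, O:2.
In Hill order: C9H8F3NO2.

C9H8F3NO2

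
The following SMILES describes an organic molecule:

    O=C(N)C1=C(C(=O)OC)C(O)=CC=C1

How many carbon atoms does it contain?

9

Count every carbon token in the SMILES (each C, including those in ring-closure positions and inside branches).
Carbon count: 9.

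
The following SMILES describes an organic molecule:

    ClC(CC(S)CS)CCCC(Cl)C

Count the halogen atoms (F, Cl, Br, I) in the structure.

Halogen atoms appear at heavy-atom positions 1, 12 (2×Cl).
Other groups present: 2 thiol.
Halogen count: 2.

2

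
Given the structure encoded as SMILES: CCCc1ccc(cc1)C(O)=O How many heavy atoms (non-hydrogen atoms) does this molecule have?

Every atom symbol written in the SMILES (organic subset) is one heavy atom; implicit H are not written.
Heavy atoms by element → C:10, O:2.
Total: 12.

12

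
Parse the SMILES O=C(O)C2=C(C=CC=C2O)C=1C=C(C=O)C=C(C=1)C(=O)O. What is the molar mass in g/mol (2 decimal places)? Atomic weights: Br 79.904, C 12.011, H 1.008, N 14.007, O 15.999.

286.24 g/mol

First, the molecular formula is C15H10O6 (counting implicit H from valence).
  C: 15 × 12.011 = 180.165
  H: 10 × 1.008 = 10.080
  O: 6 × 15.999 = 95.994
Sum: 15×12.011 + 10×1.008 + 6×15.999 = 286.239 → 286.24 g/mol.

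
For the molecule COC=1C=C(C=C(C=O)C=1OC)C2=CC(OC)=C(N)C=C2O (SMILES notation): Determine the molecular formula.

Walk through each heavy atom and fill implicit hydrogens from standard valence (C 4, N 3, O 2, S 2, halogen 1):
  atom 1: C, bond orders sum to 1 (valence 4) → 3 H
  atom 2: O, bond orders sum to 2 (valence 2) → 0 H
  atom 3: C, bond orders sum to 4 (valence 4) → 0 H
  atom 4: C, bond orders sum to 3 (valence 4) → 1 H
  atom 5: C, bond orders sum to 4 (valence 4) → 0 H
  atom 6: C, bond orders sum to 3 (valence 4) → 1 H
  atom 7: C, bond orders sum to 4 (valence 4) → 0 H
  atom 8: C, bond orders sum to 3 (valence 4) → 1 H
  atom 9: O, bond orders sum to 2 (valence 2) → 0 H
  atom 10: C, bond orders sum to 4 (valence 4) → 0 H
  atom 11: O, bond orders sum to 2 (valence 2) → 0 H
  atom 12: C, bond orders sum to 1 (valence 4) → 3 H
  atom 13: C, bond orders sum to 4 (valence 4) → 0 H
  atom 14: C, bond orders sum to 3 (valence 4) → 1 H
  atom 15: C, bond orders sum to 4 (valence 4) → 0 H
  atom 16: O, bond orders sum to 2 (valence 2) → 0 H
  atom 17: C, bond orders sum to 1 (valence 4) → 3 H
  atom 18: C, bond orders sum to 4 (valence 4) → 0 H
  atom 19: N, bond orders sum to 1 (valence 3) → 2 H
  atom 20: C, bond orders sum to 3 (valence 4) → 1 H
  atom 21: C, bond orders sum to 4 (valence 4) → 0 H
  atom 22: O, bond orders sum to 1 (valence 2) → 1 H
Totals → C:16, H:17, N:1, O:5.
In Hill order: C16H17NO5.

C16H17NO5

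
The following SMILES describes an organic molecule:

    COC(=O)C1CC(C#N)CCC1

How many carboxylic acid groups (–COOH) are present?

0

Scan the SMILES for the carboxylic acid motif — none present.
Groups that are present: 1 ester, 1 nitrile.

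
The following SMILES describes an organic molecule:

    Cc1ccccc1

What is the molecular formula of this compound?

C7H8

Walk through each heavy atom and fill implicit hydrogens from standard valence (C 4, N 3, O 2, S 2, halogen 1); for lowercase aromatic atoms, an aromatic c carries 1 H when it has two neighbours and 0 H with three, and aromatic n carries 0 H:
  atom 1: C, bond orders sum to 1 (valence 4) → 3 H
  atom 2: aromatic c, 3 neighbours → 0 H
  atom 3: aromatic c, 2 neighbours → 1 H
  atom 4: aromatic c, 2 neighbours → 1 H
  atom 5: aromatic c, 2 neighbours → 1 H
  atom 6: aromatic c, 2 neighbours → 1 H
  atom 7: aromatic c, 2 neighbours → 1 H
Totals → C:7, H:8.
In Hill order: C7H8.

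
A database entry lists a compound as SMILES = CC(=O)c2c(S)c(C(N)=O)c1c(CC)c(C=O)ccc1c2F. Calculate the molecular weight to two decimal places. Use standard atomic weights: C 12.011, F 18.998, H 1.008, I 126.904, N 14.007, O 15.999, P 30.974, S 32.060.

First, the molecular formula is C16H14FNO3S (counting implicit H from valence).
  C: 16 × 12.011 = 192.176
  F: 1 × 18.998 = 18.998
  H: 14 × 1.008 = 14.112
  N: 1 × 14.007 = 14.007
  O: 3 × 15.999 = 47.997
  S: 1 × 32.060 = 32.060
Sum: 16×12.011 + 1×18.998 + 14×1.008 + 1×14.007 + 3×15.999 + 1×32.060 = 319.350 → 319.35 g/mol.

319.35 g/mol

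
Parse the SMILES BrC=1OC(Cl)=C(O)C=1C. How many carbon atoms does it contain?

Count every carbon token in the SMILES (each C, including those in ring-closure positions and inside branches).
Carbon count: 5.

5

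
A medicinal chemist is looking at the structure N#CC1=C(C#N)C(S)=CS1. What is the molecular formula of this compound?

C6H2N2S2

Walk through each heavy atom and fill implicit hydrogens from standard valence (C 4, N 3, O 2, S 2, halogen 1):
  atom 1: N, bond orders sum to 3 (valence 3) → 0 H
  atom 2: C, bond orders sum to 4 (valence 4) → 0 H
  atom 3: C, bond orders sum to 4 (valence 4) → 0 H
  atom 4: C, bond orders sum to 4 (valence 4) → 0 H
  atom 5: C, bond orders sum to 4 (valence 4) → 0 H
  atom 6: N, bond orders sum to 3 (valence 3) → 0 H
  atom 7: C, bond orders sum to 4 (valence 4) → 0 H
  atom 8: S, bond orders sum to 1 (valence 2) → 1 H
  atom 9: C, bond orders sum to 3 (valence 4) → 1 H
  atom 10: S, bond orders sum to 2 (valence 2) → 0 H
Totals → C:6, H:2, N:2, S:2.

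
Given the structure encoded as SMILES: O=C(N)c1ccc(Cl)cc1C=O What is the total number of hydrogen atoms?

6

Walk through each heavy atom and fill implicit hydrogens from standard valence (C 4, N 3, O 2, S 2, halogen 1); for lowercase aromatic atoms, an aromatic c carries 1 H when it has two neighbours and 0 H with three, and aromatic n carries 0 H:
  atom 1: O, bond orders sum to 2 (valence 2) → 0 H
  atom 2: C, bond orders sum to 4 (valence 4) → 0 H
  atom 3: N, bond orders sum to 1 (valence 3) → 2 H
  atom 4: aromatic c, 3 neighbours → 0 H
  atom 5: aromatic c, 2 neighbours → 1 H
  atom 6: aromatic c, 2 neighbours → 1 H
  atom 7: aromatic c, 3 neighbours → 0 H
  atom 8: Cl (halogen, monovalent) → 0 H
  atom 9: aromatic c, 2 neighbours → 1 H
  atom 10: aromatic c, 3 neighbours → 0 H
  atom 11: C, bond orders sum to 3 (valence 4) → 1 H
  atom 12: O, bond orders sum to 2 (valence 2) → 0 H
Total hydrogens: 6.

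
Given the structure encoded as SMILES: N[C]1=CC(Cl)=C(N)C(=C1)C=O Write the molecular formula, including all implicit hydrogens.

Walk through each heavy atom and fill implicit hydrogens from standard valence (C 4, N 3, O 2, S 2, halogen 1):
  atom 1: N, bond orders sum to 1 (valence 3) → 2 H
  atom 2: C with explicit H count 0
  atom 3: C, bond orders sum to 3 (valence 4) → 1 H
  atom 4: C, bond orders sum to 4 (valence 4) → 0 H
  atom 5: Cl (halogen, monovalent) → 0 H
  atom 6: C, bond orders sum to 4 (valence 4) → 0 H
  atom 7: N, bond orders sum to 1 (valence 3) → 2 H
  atom 8: C, bond orders sum to 4 (valence 4) → 0 H
  atom 9: C, bond orders sum to 3 (valence 4) → 1 H
  atom 10: C, bond orders sum to 3 (valence 4) → 1 H
  atom 11: O, bond orders sum to 2 (valence 2) → 0 H
Totals → C:7, H:7, Cl:1, N:2, O:1.

C7H7ClN2O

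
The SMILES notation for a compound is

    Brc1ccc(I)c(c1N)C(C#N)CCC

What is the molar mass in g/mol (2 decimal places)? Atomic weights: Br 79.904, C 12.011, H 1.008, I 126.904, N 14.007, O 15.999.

379.04 g/mol

First, the molecular formula is C11H12BrIN2 (counting implicit H from valence).
  Br: 1 × 79.904 = 79.904
  C: 11 × 12.011 = 132.121
  H: 12 × 1.008 = 12.096
  I: 1 × 126.904 = 126.904
  N: 2 × 14.007 = 28.014
Sum: 1×79.904 + 11×12.011 + 12×1.008 + 1×126.904 + 2×14.007 = 379.039 → 379.04 g/mol.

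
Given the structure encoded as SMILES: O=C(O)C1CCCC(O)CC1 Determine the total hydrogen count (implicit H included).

14

Walk through each heavy atom and fill implicit hydrogens from standard valence (C 4, N 3, O 2, S 2, halogen 1):
  atom 1: O, bond orders sum to 2 (valence 2) → 0 H
  atom 2: C, bond orders sum to 4 (valence 4) → 0 H
  atom 3: O, bond orders sum to 1 (valence 2) → 1 H
  atom 4: C, bond orders sum to 3 (valence 4) → 1 H
  atom 5: C, bond orders sum to 2 (valence 4) → 2 H
  atom 6: C, bond orders sum to 2 (valence 4) → 2 H
  atom 7: C, bond orders sum to 2 (valence 4) → 2 H
  atom 8: C, bond orders sum to 3 (valence 4) → 1 H
  atom 9: O, bond orders sum to 1 (valence 2) → 1 H
  atom 10: C, bond orders sum to 2 (valence 4) → 2 H
  atom 11: C, bond orders sum to 2 (valence 4) → 2 H
Total hydrogens: 14.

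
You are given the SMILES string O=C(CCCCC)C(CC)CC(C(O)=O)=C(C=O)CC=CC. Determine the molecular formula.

Walk through each heavy atom and fill implicit hydrogens from standard valence (C 4, N 3, O 2, S 2, halogen 1):
  atom 1: O, bond orders sum to 2 (valence 2) → 0 H
  atom 2: C, bond orders sum to 4 (valence 4) → 0 H
  atom 3: C, bond orders sum to 2 (valence 4) → 2 H
  atom 4: C, bond orders sum to 2 (valence 4) → 2 H
  atom 5: C, bond orders sum to 2 (valence 4) → 2 H
  atom 6: C, bond orders sum to 2 (valence 4) → 2 H
  atom 7: C, bond orders sum to 1 (valence 4) → 3 H
  atom 8: C, bond orders sum to 3 (valence 4) → 1 H
  atom 9: C, bond orders sum to 2 (valence 4) → 2 H
  atom 10: C, bond orders sum to 1 (valence 4) → 3 H
  atom 11: C, bond orders sum to 2 (valence 4) → 2 H
  atom 12: C, bond orders sum to 4 (valence 4) → 0 H
  atom 13: C, bond orders sum to 4 (valence 4) → 0 H
  atom 14: O, bond orders sum to 1 (valence 2) → 1 H
  atom 15: O, bond orders sum to 2 (valence 2) → 0 H
  atom 16: C, bond orders sum to 4 (valence 4) → 0 H
  atom 17: C, bond orders sum to 3 (valence 4) → 1 H
  atom 18: O, bond orders sum to 2 (valence 2) → 0 H
  atom 19: C, bond orders sum to 2 (valence 4) → 2 H
  atom 20: C, bond orders sum to 3 (valence 4) → 1 H
  atom 21: C, bond orders sum to 3 (valence 4) → 1 H
  atom 22: C, bond orders sum to 1 (valence 4) → 3 H
Totals → C:18, H:28, O:4.

C18H28O4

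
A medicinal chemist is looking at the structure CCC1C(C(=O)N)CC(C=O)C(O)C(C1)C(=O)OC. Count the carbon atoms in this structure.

Count every carbon token in the SMILES (each C, including those in ring-closure positions and inside branches).
Carbon count: 13.

13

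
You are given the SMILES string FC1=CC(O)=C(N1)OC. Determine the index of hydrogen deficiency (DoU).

Degree of unsaturation = (number of rings) + (number of π bonds).
Ring closures in the SMILES: 1.
π bonds: 2 double bonds (each 1 DoU) → 2 DoU from unsaturation.
Total DoU = 1 + 2 = 3.

3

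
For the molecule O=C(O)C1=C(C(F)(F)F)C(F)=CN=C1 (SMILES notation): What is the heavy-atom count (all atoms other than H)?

14

Every atom symbol written in the SMILES (organic subset) is one heavy atom; implicit H are not written.
Heavy atoms by element → C:7, F:4, N:1, O:2.
Total: 14.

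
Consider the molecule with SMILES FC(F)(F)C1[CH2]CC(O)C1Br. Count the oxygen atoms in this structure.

1

Scan the SMILES for O atoms (remember two-letter symbols like Cl and Br are single atoms).
Oxygen count: 1.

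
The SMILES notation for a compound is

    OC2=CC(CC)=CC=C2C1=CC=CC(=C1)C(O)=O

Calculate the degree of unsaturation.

9

Degree of unsaturation = (number of rings) + (number of π bonds).
Ring closures in the SMILES: 2.
π bonds: 7 double bonds (each 1 DoU) → 7 DoU from unsaturation.
Total DoU = 2 + 7 = 9.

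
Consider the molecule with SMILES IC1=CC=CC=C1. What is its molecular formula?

C6H5I

Walk through each heavy atom and fill implicit hydrogens from standard valence (C 4, N 3, O 2, S 2, halogen 1):
  atom 1: I (halogen, monovalent) → 0 H
  atom 2: C, bond orders sum to 4 (valence 4) → 0 H
  atom 3: C, bond orders sum to 3 (valence 4) → 1 H
  atom 4: C, bond orders sum to 3 (valence 4) → 1 H
  atom 5: C, bond orders sum to 3 (valence 4) → 1 H
  atom 6: C, bond orders sum to 3 (valence 4) → 1 H
  atom 7: C, bond orders sum to 3 (valence 4) → 1 H
Totals → C:6, H:5, I:1.
In Hill order: C6H5I.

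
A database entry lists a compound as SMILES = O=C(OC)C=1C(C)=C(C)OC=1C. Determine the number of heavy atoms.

12

Every atom symbol written in the SMILES (organic subset) is one heavy atom; implicit H are not written.
Heavy atoms by element → C:9, O:3.
Total: 12.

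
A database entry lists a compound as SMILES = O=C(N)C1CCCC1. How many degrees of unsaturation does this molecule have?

Molecular formula: C6H11NO.
DoU = (2C + 2 + N − H − X) / 2, where X is the halogen count and O/S are ignored.
    = (2·6 + 2 + 1 − 11 − 0) / 2 = 4 / 2 = 2.

2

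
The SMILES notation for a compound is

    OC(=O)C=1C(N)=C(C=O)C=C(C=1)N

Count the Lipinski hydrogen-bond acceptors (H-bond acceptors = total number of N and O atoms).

N atoms: 2; O atoms: 3.
Lipinski HBA = 2 + 3 = 5.

5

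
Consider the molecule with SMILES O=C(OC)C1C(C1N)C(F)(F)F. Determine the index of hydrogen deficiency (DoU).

2

Degree of unsaturation = (number of rings) + (number of π bonds).
Ring closures in the SMILES: 1.
π bonds: 1 double bond (each 1 DoU) → 1 DoU from unsaturation.
Total DoU = 1 + 1 = 2.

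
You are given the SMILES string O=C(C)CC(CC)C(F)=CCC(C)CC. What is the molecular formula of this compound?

C13H23FO

Walk through each heavy atom and fill implicit hydrogens from standard valence (C 4, N 3, O 2, S 2, halogen 1):
  atom 1: O, bond orders sum to 2 (valence 2) → 0 H
  atom 2: C, bond orders sum to 4 (valence 4) → 0 H
  atom 3: C, bond orders sum to 1 (valence 4) → 3 H
  atom 4: C, bond orders sum to 2 (valence 4) → 2 H
  atom 5: C, bond orders sum to 3 (valence 4) → 1 H
  atom 6: C, bond orders sum to 2 (valence 4) → 2 H
  atom 7: C, bond orders sum to 1 (valence 4) → 3 H
  atom 8: C, bond orders sum to 4 (valence 4) → 0 H
  atom 9: F (halogen, monovalent) → 0 H
  atom 10: C, bond orders sum to 3 (valence 4) → 1 H
  atom 11: C, bond orders sum to 2 (valence 4) → 2 H
  atom 12: C, bond orders sum to 3 (valence 4) → 1 H
  atom 13: C, bond orders sum to 1 (valence 4) → 3 H
  atom 14: C, bond orders sum to 2 (valence 4) → 2 H
  atom 15: C, bond orders sum to 1 (valence 4) → 3 H
Totals → C:13, H:23, F:1, O:1.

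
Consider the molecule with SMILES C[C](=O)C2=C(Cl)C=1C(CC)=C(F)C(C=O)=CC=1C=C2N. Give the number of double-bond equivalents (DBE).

Degree of unsaturation = (number of rings) + (number of π bonds).
Ring closures in the SMILES: 2.
π bonds: 7 double bonds (each 1 DoU) → 7 DoU from unsaturation.
Total DoU = 2 + 7 = 9.

9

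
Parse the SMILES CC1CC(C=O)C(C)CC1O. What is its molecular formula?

C9H16O2

Walk through each heavy atom and fill implicit hydrogens from standard valence (C 4, N 3, O 2, S 2, halogen 1):
  atom 1: C, bond orders sum to 1 (valence 4) → 3 H
  atom 2: C, bond orders sum to 3 (valence 4) → 1 H
  atom 3: C, bond orders sum to 2 (valence 4) → 2 H
  atom 4: C, bond orders sum to 3 (valence 4) → 1 H
  atom 5: C, bond orders sum to 3 (valence 4) → 1 H
  atom 6: O, bond orders sum to 2 (valence 2) → 0 H
  atom 7: C, bond orders sum to 3 (valence 4) → 1 H
  atom 8: C, bond orders sum to 1 (valence 4) → 3 H
  atom 9: C, bond orders sum to 2 (valence 4) → 2 H
  atom 10: C, bond orders sum to 3 (valence 4) → 1 H
  atom 11: O, bond orders sum to 1 (valence 2) → 1 H
Totals → C:9, H:16, O:2.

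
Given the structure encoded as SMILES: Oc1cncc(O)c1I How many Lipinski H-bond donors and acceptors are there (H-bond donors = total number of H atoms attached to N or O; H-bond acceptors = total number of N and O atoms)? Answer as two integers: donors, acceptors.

2, 3

Donors: find every N or O and count the H atoms it carries.
  atom 1 (O): bond orders sum to 1 → 1 H
  atom 4 (N): bond orders sum to 3 → 0 H
  atom 7 (O): bond orders sum to 1 → 1 H
Lipinski HBD = 2.
Acceptors: N atoms = 1, O atoms = 2 → HBA = 3.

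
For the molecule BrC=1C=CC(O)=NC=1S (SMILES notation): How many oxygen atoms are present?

Scan the SMILES for O atoms (remember two-letter symbols like Cl and Br are single atoms).
Oxygen count: 1.

1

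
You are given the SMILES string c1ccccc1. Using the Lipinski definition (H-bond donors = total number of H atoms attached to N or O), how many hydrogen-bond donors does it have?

Donors: find every N or O and count the H atoms it carries.
  (no N or O atoms present)
Lipinski HBD = 0.

0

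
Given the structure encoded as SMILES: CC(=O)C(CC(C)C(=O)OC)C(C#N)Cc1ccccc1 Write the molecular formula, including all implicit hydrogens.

C17H21NO3

Walk through each heavy atom and fill implicit hydrogens from standard valence (C 4, N 3, O 2, S 2, halogen 1); for lowercase aromatic atoms, an aromatic c carries 1 H when it has two neighbours and 0 H with three, and aromatic n carries 0 H:
  atom 1: C, bond orders sum to 1 (valence 4) → 3 H
  atom 2: C, bond orders sum to 4 (valence 4) → 0 H
  atom 3: O, bond orders sum to 2 (valence 2) → 0 H
  atom 4: C, bond orders sum to 3 (valence 4) → 1 H
  atom 5: C, bond orders sum to 2 (valence 4) → 2 H
  atom 6: C, bond orders sum to 3 (valence 4) → 1 H
  atom 7: C, bond orders sum to 1 (valence 4) → 3 H
  atom 8: C, bond orders sum to 4 (valence 4) → 0 H
  atom 9: O, bond orders sum to 2 (valence 2) → 0 H
  atom 10: O, bond orders sum to 2 (valence 2) → 0 H
  atom 11: C, bond orders sum to 1 (valence 4) → 3 H
  atom 12: C, bond orders sum to 3 (valence 4) → 1 H
  atom 13: C, bond orders sum to 4 (valence 4) → 0 H
  atom 14: N, bond orders sum to 3 (valence 3) → 0 H
  atom 15: C, bond orders sum to 2 (valence 4) → 2 H
  atom 16: aromatic c, 3 neighbours → 0 H
  atom 17: aromatic c, 2 neighbours → 1 H
  atom 18: aromatic c, 2 neighbours → 1 H
  atom 19: aromatic c, 2 neighbours → 1 H
  atom 20: aromatic c, 2 neighbours → 1 H
  atom 21: aromatic c, 2 neighbours → 1 H
Totals → C:17, H:21, N:1, O:3.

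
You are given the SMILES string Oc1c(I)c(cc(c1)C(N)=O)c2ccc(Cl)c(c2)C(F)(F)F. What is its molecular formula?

Walk through each heavy atom and fill implicit hydrogens from standard valence (C 4, N 3, O 2, S 2, halogen 1); for lowercase aromatic atoms, an aromatic c carries 1 H when it has two neighbours and 0 H with three, and aromatic n carries 0 H:
  atom 1: O, bond orders sum to 1 (valence 2) → 1 H
  atom 2: aromatic c, 3 neighbours → 0 H
  atom 3: aromatic c, 3 neighbours → 0 H
  atom 4: I (halogen, monovalent) → 0 H
  atom 5: aromatic c, 3 neighbours → 0 H
  atom 6: aromatic c, 2 neighbours → 1 H
  atom 7: aromatic c, 3 neighbours → 0 H
  atom 8: aromatic c, 2 neighbours → 1 H
  atom 9: C, bond orders sum to 4 (valence 4) → 0 H
  atom 10: N, bond orders sum to 1 (valence 3) → 2 H
  atom 11: O, bond orders sum to 2 (valence 2) → 0 H
  atom 12: aromatic c, 3 neighbours → 0 H
  atom 13: aromatic c, 2 neighbours → 1 H
  atom 14: aromatic c, 2 neighbours → 1 H
  atom 15: aromatic c, 3 neighbours → 0 H
  atom 16: Cl (halogen, monovalent) → 0 H
  atom 17: aromatic c, 3 neighbours → 0 H
  atom 18: aromatic c, 2 neighbours → 1 H
  atom 19: C, bond orders sum to 4 (valence 4) → 0 H
  atom 20: F (halogen, monovalent) → 0 H
  atom 21: F (halogen, monovalent) → 0 H
  atom 22: F (halogen, monovalent) → 0 H
Totals → C:14, H:8, Cl:1, F:3, I:1, N:1, O:2.

C14H8ClF3INO2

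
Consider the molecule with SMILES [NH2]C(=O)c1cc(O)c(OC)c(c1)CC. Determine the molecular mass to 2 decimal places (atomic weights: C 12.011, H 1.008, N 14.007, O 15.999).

195.22 g/mol

First, the molecular formula is C10H13NO3 (counting implicit H from valence).
  C: 10 × 12.011 = 120.110
  H: 13 × 1.008 = 13.104
  N: 1 × 14.007 = 14.007
  O: 3 × 15.999 = 47.997
Sum: 10×12.011 + 13×1.008 + 1×14.007 + 3×15.999 = 195.218 → 195.22 g/mol.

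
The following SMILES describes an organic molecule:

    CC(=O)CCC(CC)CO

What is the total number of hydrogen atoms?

Walk through each heavy atom and fill implicit hydrogens from standard valence (C 4, N 3, O 2, S 2, halogen 1):
  atom 1: C, bond orders sum to 1 (valence 4) → 3 H
  atom 2: C, bond orders sum to 4 (valence 4) → 0 H
  atom 3: O, bond orders sum to 2 (valence 2) → 0 H
  atom 4: C, bond orders sum to 2 (valence 4) → 2 H
  atom 5: C, bond orders sum to 2 (valence 4) → 2 H
  atom 6: C, bond orders sum to 3 (valence 4) → 1 H
  atom 7: C, bond orders sum to 2 (valence 4) → 2 H
  atom 8: C, bond orders sum to 1 (valence 4) → 3 H
  atom 9: C, bond orders sum to 2 (valence 4) → 2 H
  atom 10: O, bond orders sum to 1 (valence 2) → 1 H
Total hydrogens: 16.

16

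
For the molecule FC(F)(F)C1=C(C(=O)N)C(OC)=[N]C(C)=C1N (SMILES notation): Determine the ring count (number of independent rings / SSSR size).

1

In SMILES, each pair of matching ring-closure digits denotes one ring-closing bond; the number of such bonds equals the number of independent rings.
Ring-closure bonds here: 1.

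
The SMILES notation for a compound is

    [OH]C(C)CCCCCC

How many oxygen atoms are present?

1

Scan the SMILES for O atoms (remember two-letter symbols like Cl and Br are single atoms).
Oxygen count: 1.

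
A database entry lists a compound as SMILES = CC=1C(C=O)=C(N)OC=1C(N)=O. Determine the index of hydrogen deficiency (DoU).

Degree of unsaturation = (number of rings) + (number of π bonds).
Ring closures in the SMILES: 1.
π bonds: 4 double bonds (each 1 DoU) → 4 DoU from unsaturation.
Total DoU = 1 + 4 = 5.

5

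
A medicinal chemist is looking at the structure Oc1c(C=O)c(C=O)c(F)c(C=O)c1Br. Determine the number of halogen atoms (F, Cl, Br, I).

2

Halogen atoms appear at heavy-atom positions 10, 15 (1×Br, 1×F).
Other groups present: 3 aldehyde, 1 hydroxyl.
Halogen count: 2.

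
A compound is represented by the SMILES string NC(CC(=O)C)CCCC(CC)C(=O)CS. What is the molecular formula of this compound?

Walk through each heavy atom and fill implicit hydrogens from standard valence (C 4, N 3, O 2, S 2, halogen 1):
  atom 1: N, bond orders sum to 1 (valence 3) → 2 H
  atom 2: C, bond orders sum to 3 (valence 4) → 1 H
  atom 3: C, bond orders sum to 2 (valence 4) → 2 H
  atom 4: C, bond orders sum to 4 (valence 4) → 0 H
  atom 5: O, bond orders sum to 2 (valence 2) → 0 H
  atom 6: C, bond orders sum to 1 (valence 4) → 3 H
  atom 7: C, bond orders sum to 2 (valence 4) → 2 H
  atom 8: C, bond orders sum to 2 (valence 4) → 2 H
  atom 9: C, bond orders sum to 2 (valence 4) → 2 H
  atom 10: C, bond orders sum to 3 (valence 4) → 1 H
  atom 11: C, bond orders sum to 2 (valence 4) → 2 H
  atom 12: C, bond orders sum to 1 (valence 4) → 3 H
  atom 13: C, bond orders sum to 4 (valence 4) → 0 H
  atom 14: O, bond orders sum to 2 (valence 2) → 0 H
  atom 15: C, bond orders sum to 2 (valence 4) → 2 H
  atom 16: S, bond orders sum to 1 (valence 2) → 1 H
Totals → C:12, H:23, N:1, O:2, S:1.

C12H23NO2S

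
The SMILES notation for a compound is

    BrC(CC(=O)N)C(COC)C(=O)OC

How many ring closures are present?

0

In SMILES, each pair of matching ring-closure digits denotes one ring-closing bond; the number of such bonds equals the number of independent rings.
Ring-closure bonds here: 0.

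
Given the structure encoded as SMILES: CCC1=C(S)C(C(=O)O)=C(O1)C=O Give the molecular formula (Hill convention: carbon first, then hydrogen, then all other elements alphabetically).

Walk through each heavy atom and fill implicit hydrogens from standard valence (C 4, N 3, O 2, S 2, halogen 1):
  atom 1: C, bond orders sum to 1 (valence 4) → 3 H
  atom 2: C, bond orders sum to 2 (valence 4) → 2 H
  atom 3: C, bond orders sum to 4 (valence 4) → 0 H
  atom 4: C, bond orders sum to 4 (valence 4) → 0 H
  atom 5: S, bond orders sum to 1 (valence 2) → 1 H
  atom 6: C, bond orders sum to 4 (valence 4) → 0 H
  atom 7: C, bond orders sum to 4 (valence 4) → 0 H
  atom 8: O, bond orders sum to 2 (valence 2) → 0 H
  atom 9: O, bond orders sum to 1 (valence 2) → 1 H
  atom 10: C, bond orders sum to 4 (valence 4) → 0 H
  atom 11: O, bond orders sum to 2 (valence 2) → 0 H
  atom 12: C, bond orders sum to 3 (valence 4) → 1 H
  atom 13: O, bond orders sum to 2 (valence 2) → 0 H
Totals → C:8, H:8, O:4, S:1.

C8H8O4S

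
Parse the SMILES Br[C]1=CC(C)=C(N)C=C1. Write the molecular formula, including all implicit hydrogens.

C7H8BrN

Walk through each heavy atom and fill implicit hydrogens from standard valence (C 4, N 3, O 2, S 2, halogen 1):
  atom 1: Br (halogen, monovalent) → 0 H
  atom 2: C with explicit H count 0
  atom 3: C, bond orders sum to 3 (valence 4) → 1 H
  atom 4: C, bond orders sum to 4 (valence 4) → 0 H
  atom 5: C, bond orders sum to 1 (valence 4) → 3 H
  atom 6: C, bond orders sum to 4 (valence 4) → 0 H
  atom 7: N, bond orders sum to 1 (valence 3) → 2 H
  atom 8: C, bond orders sum to 3 (valence 4) → 1 H
  atom 9: C, bond orders sum to 3 (valence 4) → 1 H
Totals → C:7, H:8, Br:1, N:1.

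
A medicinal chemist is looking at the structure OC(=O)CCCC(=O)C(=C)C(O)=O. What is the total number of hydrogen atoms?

10

Walk through each heavy atom and fill implicit hydrogens from standard valence (C 4, N 3, O 2, S 2, halogen 1):
  atom 1: O, bond orders sum to 1 (valence 2) → 1 H
  atom 2: C, bond orders sum to 4 (valence 4) → 0 H
  atom 3: O, bond orders sum to 2 (valence 2) → 0 H
  atom 4: C, bond orders sum to 2 (valence 4) → 2 H
  atom 5: C, bond orders sum to 2 (valence 4) → 2 H
  atom 6: C, bond orders sum to 2 (valence 4) → 2 H
  atom 7: C, bond orders sum to 4 (valence 4) → 0 H
  atom 8: O, bond orders sum to 2 (valence 2) → 0 H
  atom 9: C, bond orders sum to 4 (valence 4) → 0 H
  atom 10: C, bond orders sum to 2 (valence 4) → 2 H
  atom 11: C, bond orders sum to 4 (valence 4) → 0 H
  atom 12: O, bond orders sum to 1 (valence 2) → 1 H
  atom 13: O, bond orders sum to 2 (valence 2) → 0 H
Total hydrogens: 10.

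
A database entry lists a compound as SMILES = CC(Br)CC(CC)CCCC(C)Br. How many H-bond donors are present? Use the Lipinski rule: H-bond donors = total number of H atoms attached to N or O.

Donors: find every N or O and count the H atoms it carries.
  (no N or O atoms present)
Lipinski HBD = 0.

0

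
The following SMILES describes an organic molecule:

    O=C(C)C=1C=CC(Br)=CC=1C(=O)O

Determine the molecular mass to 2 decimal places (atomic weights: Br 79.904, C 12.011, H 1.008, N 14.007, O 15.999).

First, the molecular formula is C9H7BrO3 (counting implicit H from valence).
  Br: 1 × 79.904 = 79.904
  C: 9 × 12.011 = 108.099
  H: 7 × 1.008 = 7.056
  O: 3 × 15.999 = 47.997
Sum: 1×79.904 + 9×12.011 + 7×1.008 + 3×15.999 = 243.056 → 243.06 g/mol.

243.06 g/mol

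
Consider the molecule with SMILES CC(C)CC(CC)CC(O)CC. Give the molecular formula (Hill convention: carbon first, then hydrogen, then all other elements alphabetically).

Walk through each heavy atom and fill implicit hydrogens from standard valence (C 4, N 3, O 2, S 2, halogen 1):
  atom 1: C, bond orders sum to 1 (valence 4) → 3 H
  atom 2: C, bond orders sum to 3 (valence 4) → 1 H
  atom 3: C, bond orders sum to 1 (valence 4) → 3 H
  atom 4: C, bond orders sum to 2 (valence 4) → 2 H
  atom 5: C, bond orders sum to 3 (valence 4) → 1 H
  atom 6: C, bond orders sum to 2 (valence 4) → 2 H
  atom 7: C, bond orders sum to 1 (valence 4) → 3 H
  atom 8: C, bond orders sum to 2 (valence 4) → 2 H
  atom 9: C, bond orders sum to 3 (valence 4) → 1 H
  atom 10: O, bond orders sum to 1 (valence 2) → 1 H
  atom 11: C, bond orders sum to 2 (valence 4) → 2 H
  atom 12: C, bond orders sum to 1 (valence 4) → 3 H
Totals → C:11, H:24, O:1.

C11H24O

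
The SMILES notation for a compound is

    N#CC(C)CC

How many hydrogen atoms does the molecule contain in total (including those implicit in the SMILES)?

Walk through each heavy atom and fill implicit hydrogens from standard valence (C 4, N 3, O 2, S 2, halogen 1):
  atom 1: N, bond orders sum to 3 (valence 3) → 0 H
  atom 2: C, bond orders sum to 4 (valence 4) → 0 H
  atom 3: C, bond orders sum to 3 (valence 4) → 1 H
  atom 4: C, bond orders sum to 1 (valence 4) → 3 H
  atom 5: C, bond orders sum to 2 (valence 4) → 2 H
  atom 6: C, bond orders sum to 1 (valence 4) → 3 H
Total hydrogens: 9.

9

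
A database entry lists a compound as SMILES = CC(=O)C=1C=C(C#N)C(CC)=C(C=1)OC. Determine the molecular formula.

C12H13NO2

Walk through each heavy atom and fill implicit hydrogens from standard valence (C 4, N 3, O 2, S 2, halogen 1):
  atom 1: C, bond orders sum to 1 (valence 4) → 3 H
  atom 2: C, bond orders sum to 4 (valence 4) → 0 H
  atom 3: O, bond orders sum to 2 (valence 2) → 0 H
  atom 4: C, bond orders sum to 4 (valence 4) → 0 H
  atom 5: C, bond orders sum to 3 (valence 4) → 1 H
  atom 6: C, bond orders sum to 4 (valence 4) → 0 H
  atom 7: C, bond orders sum to 4 (valence 4) → 0 H
  atom 8: N, bond orders sum to 3 (valence 3) → 0 H
  atom 9: C, bond orders sum to 4 (valence 4) → 0 H
  atom 10: C, bond orders sum to 2 (valence 4) → 2 H
  atom 11: C, bond orders sum to 1 (valence 4) → 3 H
  atom 12: C, bond orders sum to 4 (valence 4) → 0 H
  atom 13: C, bond orders sum to 3 (valence 4) → 1 H
  atom 14: O, bond orders sum to 2 (valence 2) → 0 H
  atom 15: C, bond orders sum to 1 (valence 4) → 3 H
Totals → C:12, H:13, N:1, O:2.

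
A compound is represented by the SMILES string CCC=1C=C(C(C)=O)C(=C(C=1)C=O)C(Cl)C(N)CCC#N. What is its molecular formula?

Walk through each heavy atom and fill implicit hydrogens from standard valence (C 4, N 3, O 2, S 2, halogen 1):
  atom 1: C, bond orders sum to 1 (valence 4) → 3 H
  atom 2: C, bond orders sum to 2 (valence 4) → 2 H
  atom 3: C, bond orders sum to 4 (valence 4) → 0 H
  atom 4: C, bond orders sum to 3 (valence 4) → 1 H
  atom 5: C, bond orders sum to 4 (valence 4) → 0 H
  atom 6: C, bond orders sum to 4 (valence 4) → 0 H
  atom 7: C, bond orders sum to 1 (valence 4) → 3 H
  atom 8: O, bond orders sum to 2 (valence 2) → 0 H
  atom 9: C, bond orders sum to 4 (valence 4) → 0 H
  atom 10: C, bond orders sum to 4 (valence 4) → 0 H
  atom 11: C, bond orders sum to 3 (valence 4) → 1 H
  atom 12: C, bond orders sum to 3 (valence 4) → 1 H
  atom 13: O, bond orders sum to 2 (valence 2) → 0 H
  atom 14: C, bond orders sum to 3 (valence 4) → 1 H
  atom 15: Cl (halogen, monovalent) → 0 H
  atom 16: C, bond orders sum to 3 (valence 4) → 1 H
  atom 17: N, bond orders sum to 1 (valence 3) → 2 H
  atom 18: C, bond orders sum to 2 (valence 4) → 2 H
  atom 19: C, bond orders sum to 2 (valence 4) → 2 H
  atom 20: C, bond orders sum to 4 (valence 4) → 0 H
  atom 21: N, bond orders sum to 3 (valence 3) → 0 H
Totals → C:16, H:19, Cl:1, N:2, O:2.

C16H19ClN2O2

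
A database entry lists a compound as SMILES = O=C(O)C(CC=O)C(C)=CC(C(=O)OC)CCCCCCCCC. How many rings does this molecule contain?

In SMILES, each pair of matching ring-closure digits denotes one ring-closing bond; the number of such bonds equals the number of independent rings.
Ring-closure bonds here: 0.

0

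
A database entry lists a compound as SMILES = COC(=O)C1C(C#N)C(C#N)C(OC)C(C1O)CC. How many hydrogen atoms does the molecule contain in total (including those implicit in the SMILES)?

18

Walk through each heavy atom and fill implicit hydrogens from standard valence (C 4, N 3, O 2, S 2, halogen 1):
  atom 1: C, bond orders sum to 1 (valence 4) → 3 H
  atom 2: O, bond orders sum to 2 (valence 2) → 0 H
  atom 3: C, bond orders sum to 4 (valence 4) → 0 H
  atom 4: O, bond orders sum to 2 (valence 2) → 0 H
  atom 5: C, bond orders sum to 3 (valence 4) → 1 H
  atom 6: C, bond orders sum to 3 (valence 4) → 1 H
  atom 7: C, bond orders sum to 4 (valence 4) → 0 H
  atom 8: N, bond orders sum to 3 (valence 3) → 0 H
  atom 9: C, bond orders sum to 3 (valence 4) → 1 H
  atom 10: C, bond orders sum to 4 (valence 4) → 0 H
  atom 11: N, bond orders sum to 3 (valence 3) → 0 H
  atom 12: C, bond orders sum to 3 (valence 4) → 1 H
  atom 13: O, bond orders sum to 2 (valence 2) → 0 H
  atom 14: C, bond orders sum to 1 (valence 4) → 3 H
  atom 15: C, bond orders sum to 3 (valence 4) → 1 H
  atom 16: C, bond orders sum to 3 (valence 4) → 1 H
  atom 17: O, bond orders sum to 1 (valence 2) → 1 H
  atom 18: C, bond orders sum to 2 (valence 4) → 2 H
  atom 19: C, bond orders sum to 1 (valence 4) → 3 H
Total hydrogens: 18.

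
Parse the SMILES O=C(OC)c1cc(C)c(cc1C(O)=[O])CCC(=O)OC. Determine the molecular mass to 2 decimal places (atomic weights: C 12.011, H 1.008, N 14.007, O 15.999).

First, the molecular formula is C14H16O6 (counting implicit H from valence).
  C: 14 × 12.011 = 168.154
  H: 16 × 1.008 = 16.128
  O: 6 × 15.999 = 95.994
Sum: 14×12.011 + 16×1.008 + 6×15.999 = 280.276 → 280.28 g/mol.

280.28 g/mol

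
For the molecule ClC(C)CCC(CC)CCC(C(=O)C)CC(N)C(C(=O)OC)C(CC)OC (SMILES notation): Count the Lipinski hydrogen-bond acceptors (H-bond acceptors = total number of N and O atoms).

5

N atoms: 1; O atoms: 4.
Lipinski HBA = 1 + 4 = 5.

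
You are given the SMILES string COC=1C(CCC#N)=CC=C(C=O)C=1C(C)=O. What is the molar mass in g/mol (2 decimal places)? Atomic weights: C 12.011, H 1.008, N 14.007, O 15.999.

231.25 g/mol

First, the molecular formula is C13H13NO3 (counting implicit H from valence).
  C: 13 × 12.011 = 156.143
  H: 13 × 1.008 = 13.104
  N: 1 × 14.007 = 14.007
  O: 3 × 15.999 = 47.997
Sum: 13×12.011 + 13×1.008 + 1×14.007 + 3×15.999 = 231.251 → 231.25 g/mol.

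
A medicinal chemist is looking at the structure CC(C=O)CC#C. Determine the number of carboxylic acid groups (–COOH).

Scan the SMILES for the carboxylic acid motif — none present.
Groups that are present: 1 aldehyde, 1 alkyne.

0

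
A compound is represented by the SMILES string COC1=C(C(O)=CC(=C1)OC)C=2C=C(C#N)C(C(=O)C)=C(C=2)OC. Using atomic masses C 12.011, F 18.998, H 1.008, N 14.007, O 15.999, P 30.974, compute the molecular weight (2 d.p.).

First, the molecular formula is C18H17NO5 (counting implicit H from valence).
  C: 18 × 12.011 = 216.198
  H: 17 × 1.008 = 17.136
  N: 1 × 14.007 = 14.007
  O: 5 × 15.999 = 79.995
Sum: 18×12.011 + 17×1.008 + 1×14.007 + 5×15.999 = 327.336 → 327.34 g/mol.

327.34 g/mol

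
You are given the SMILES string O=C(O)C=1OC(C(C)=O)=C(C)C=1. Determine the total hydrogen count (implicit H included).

8

Walk through each heavy atom and fill implicit hydrogens from standard valence (C 4, N 3, O 2, S 2, halogen 1):
  atom 1: O, bond orders sum to 2 (valence 2) → 0 H
  atom 2: C, bond orders sum to 4 (valence 4) → 0 H
  atom 3: O, bond orders sum to 1 (valence 2) → 1 H
  atom 4: C, bond orders sum to 4 (valence 4) → 0 H
  atom 5: O, bond orders sum to 2 (valence 2) → 0 H
  atom 6: C, bond orders sum to 4 (valence 4) → 0 H
  atom 7: C, bond orders sum to 4 (valence 4) → 0 H
  atom 8: C, bond orders sum to 1 (valence 4) → 3 H
  atom 9: O, bond orders sum to 2 (valence 2) → 0 H
  atom 10: C, bond orders sum to 4 (valence 4) → 0 H
  atom 11: C, bond orders sum to 1 (valence 4) → 3 H
  atom 12: C, bond orders sum to 3 (valence 4) → 1 H
Total hydrogens: 8.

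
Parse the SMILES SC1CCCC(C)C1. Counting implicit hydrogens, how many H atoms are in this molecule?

Walk through each heavy atom and fill implicit hydrogens from standard valence (C 4, N 3, O 2, S 2, halogen 1):
  atom 1: S, bond orders sum to 1 (valence 2) → 1 H
  atom 2: C, bond orders sum to 3 (valence 4) → 1 H
  atom 3: C, bond orders sum to 2 (valence 4) → 2 H
  atom 4: C, bond orders sum to 2 (valence 4) → 2 H
  atom 5: C, bond orders sum to 2 (valence 4) → 2 H
  atom 6: C, bond orders sum to 3 (valence 4) → 1 H
  atom 7: C, bond orders sum to 1 (valence 4) → 3 H
  atom 8: C, bond orders sum to 2 (valence 4) → 2 H
Total hydrogens: 14.

14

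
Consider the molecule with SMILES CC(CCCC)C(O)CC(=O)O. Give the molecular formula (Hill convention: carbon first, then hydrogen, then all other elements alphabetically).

C9H18O3

Walk through each heavy atom and fill implicit hydrogens from standard valence (C 4, N 3, O 2, S 2, halogen 1):
  atom 1: C, bond orders sum to 1 (valence 4) → 3 H
  atom 2: C, bond orders sum to 3 (valence 4) → 1 H
  atom 3: C, bond orders sum to 2 (valence 4) → 2 H
  atom 4: C, bond orders sum to 2 (valence 4) → 2 H
  atom 5: C, bond orders sum to 2 (valence 4) → 2 H
  atom 6: C, bond orders sum to 1 (valence 4) → 3 H
  atom 7: C, bond orders sum to 3 (valence 4) → 1 H
  atom 8: O, bond orders sum to 1 (valence 2) → 1 H
  atom 9: C, bond orders sum to 2 (valence 4) → 2 H
  atom 10: C, bond orders sum to 4 (valence 4) → 0 H
  atom 11: O, bond orders sum to 2 (valence 2) → 0 H
  atom 12: O, bond orders sum to 1 (valence 2) → 1 H
Totals → C:9, H:18, O:3.
In Hill order: C9H18O3.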